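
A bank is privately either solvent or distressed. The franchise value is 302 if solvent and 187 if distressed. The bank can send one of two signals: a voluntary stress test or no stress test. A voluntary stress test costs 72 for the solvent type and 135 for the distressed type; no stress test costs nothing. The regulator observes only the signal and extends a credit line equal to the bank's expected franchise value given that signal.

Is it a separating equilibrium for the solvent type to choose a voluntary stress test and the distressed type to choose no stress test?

If types separate, stress test earns payment 302 and no stress test earns 187.
Solvent: stress test gives 302 − 72 = 230; no stress test gives 187 − 0 = 187. No deviation. ✓
Distressed: no stress test gives 187 − 0 = 187; stress test gives 302 − 135 = 167. No deviation. ✓
Neither type gains from mimicking the other.

Yes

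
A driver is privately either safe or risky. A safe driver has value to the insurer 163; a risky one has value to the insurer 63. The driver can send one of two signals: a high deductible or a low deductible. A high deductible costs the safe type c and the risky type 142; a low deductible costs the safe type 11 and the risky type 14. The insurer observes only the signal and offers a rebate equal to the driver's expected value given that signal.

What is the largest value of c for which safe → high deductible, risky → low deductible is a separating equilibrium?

Under separation: high deductible → safe (pays 163); low deductible → risky (pays 63).
Risky: 63 − 14 = 49 ≥ 163 − 142 = 21. Holds regardless of c. ✓
Safe: 163 − c ≥ 63 − 11, so c ≤ 163 − 52 = 111.

111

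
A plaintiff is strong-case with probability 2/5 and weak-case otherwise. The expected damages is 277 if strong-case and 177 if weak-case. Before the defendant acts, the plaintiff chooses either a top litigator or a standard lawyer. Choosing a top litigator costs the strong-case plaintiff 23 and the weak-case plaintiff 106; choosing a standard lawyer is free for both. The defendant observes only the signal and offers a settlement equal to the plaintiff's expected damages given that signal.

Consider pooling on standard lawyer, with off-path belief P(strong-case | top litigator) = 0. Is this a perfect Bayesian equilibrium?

Yes

On the equilibrium path (standard lawyer) the defendant holds the prior 2/5 and pays 2/5·277 + 3/5·177 = 217. Off-path (top litigator) belief 0 gives 0·277 + 1·177 = 177.
Strong-case: standard lawyer gives 217 − 0 = 217; top litigator gives 177 − 23 = 154. Stays. ✓
Weak-case: standard lawyer gives 217 − 0 = 217; top litigator gives 177 − 106 = 71. Stays. ✓
Beliefs are Bayes-consistent on-path and both types best-respond.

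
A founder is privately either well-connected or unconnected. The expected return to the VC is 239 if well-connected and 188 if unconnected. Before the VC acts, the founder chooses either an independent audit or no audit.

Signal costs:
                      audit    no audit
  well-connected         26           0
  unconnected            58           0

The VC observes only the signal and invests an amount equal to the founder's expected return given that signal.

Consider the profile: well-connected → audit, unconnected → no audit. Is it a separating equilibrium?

Yes

If types separate, audit earns payment 239 and no audit earns 188.
Well-connected: audit gives 239 − 26 = 213; no audit gives 188 − 0 = 188. No deviation. ✓
Unconnected: no audit gives 188 − 0 = 188; audit gives 239 − 58 = 181. No deviation. ✓
Neither type gains from mimicking the other.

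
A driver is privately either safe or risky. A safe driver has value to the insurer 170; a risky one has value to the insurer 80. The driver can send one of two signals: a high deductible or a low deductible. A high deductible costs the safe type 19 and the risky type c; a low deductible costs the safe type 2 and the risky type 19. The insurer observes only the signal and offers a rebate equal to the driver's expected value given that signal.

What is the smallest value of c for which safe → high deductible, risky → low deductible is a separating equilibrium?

109

Under separation: high deductible → safe (pays 170); low deductible → risky (pays 80).
Safe: 170 − 19 = 151 ≥ 80 − 2 = 78. Holds regardless of c. ✓
Risky: 80 − 19 ≥ 170 − c, so c ≥ 170 − 61 = 109.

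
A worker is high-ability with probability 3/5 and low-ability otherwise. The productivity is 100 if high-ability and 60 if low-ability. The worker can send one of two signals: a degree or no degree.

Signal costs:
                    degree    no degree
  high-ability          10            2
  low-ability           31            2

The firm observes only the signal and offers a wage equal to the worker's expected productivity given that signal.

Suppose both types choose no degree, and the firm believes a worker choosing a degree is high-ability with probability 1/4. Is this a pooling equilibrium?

On the equilibrium path (no degree) the firm holds the prior 3/5 and pays 3/5·100 + 2/5·60 = 84. Off-path (degree) belief 1/4 gives 1/4·100 + 3/4·60 = 70.
High-ability: no degree gives 84 − 2 = 82; degree gives 70 − 10 = 60. Stays. ✓
Low-ability: no degree gives 84 − 2 = 82; degree gives 70 − 31 = 39. Stays. ✓
Beliefs are Bayes-consistent on-path and both types best-respond.

Yes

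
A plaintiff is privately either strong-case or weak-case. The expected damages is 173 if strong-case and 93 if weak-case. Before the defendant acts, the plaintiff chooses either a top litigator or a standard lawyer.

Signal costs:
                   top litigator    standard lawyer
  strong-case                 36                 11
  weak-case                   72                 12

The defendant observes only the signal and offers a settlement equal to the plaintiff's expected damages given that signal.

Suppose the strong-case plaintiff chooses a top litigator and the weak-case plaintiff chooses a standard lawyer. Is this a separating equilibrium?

Under separation the defendant infers type exactly: top litigator → strong-case (pays 173), standard lawyer → weak-case (pays 93).
Strong-case: top litigator gives 173 − 36 = 137; standard lawyer gives 93 − 11 = 82. No deviation. ✓
Weak-case: standard lawyer gives 93 − 12 = 81; top litigator gives 173 − 72 = 101. Would deviate. ✗

No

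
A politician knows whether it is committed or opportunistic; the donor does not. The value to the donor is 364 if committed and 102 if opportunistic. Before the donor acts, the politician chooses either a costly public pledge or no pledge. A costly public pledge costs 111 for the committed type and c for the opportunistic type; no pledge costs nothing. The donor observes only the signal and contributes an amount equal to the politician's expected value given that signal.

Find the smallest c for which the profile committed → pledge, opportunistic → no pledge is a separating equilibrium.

262

Under separation: pledge → committed (pays 364); no pledge → opportunistic (pays 102).
Committed: 364 − 111 = 253 ≥ 102 − 0 = 102. Holds regardless of c. ✓
Opportunistic: 102 − 0 ≥ 364 − c, so c ≥ 364 − 102 = 262.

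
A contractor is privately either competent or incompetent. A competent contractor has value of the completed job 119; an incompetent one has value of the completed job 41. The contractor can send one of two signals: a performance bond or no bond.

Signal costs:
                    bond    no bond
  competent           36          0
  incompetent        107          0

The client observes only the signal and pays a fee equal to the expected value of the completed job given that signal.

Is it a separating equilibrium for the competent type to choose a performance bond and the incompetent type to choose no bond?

Under separation the client infers type exactly: bond → competent (pays 119), no bond → incompetent (pays 41).
Competent: bond gives 119 − 36 = 83; no bond gives 41 − 0 = 41. No deviation. ✓
Incompetent: no bond gives 41 − 0 = 41; bond gives 119 − 107 = 12. No deviation. ✓
Neither type gains from mimicking the other.

Yes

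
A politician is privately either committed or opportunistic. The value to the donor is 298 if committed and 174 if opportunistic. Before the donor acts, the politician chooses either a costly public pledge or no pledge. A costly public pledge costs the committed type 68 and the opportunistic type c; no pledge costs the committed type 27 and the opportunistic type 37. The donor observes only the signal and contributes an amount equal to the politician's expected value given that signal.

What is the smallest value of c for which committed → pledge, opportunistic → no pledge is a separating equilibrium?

Under separation: pledge → committed (pays 298); no pledge → opportunistic (pays 174).
Committed: 298 − 68 = 230 ≥ 174 − 27 = 147. Holds regardless of c. ✓
Opportunistic: 174 − 37 ≥ 298 − c, so c ≥ 298 − 137 = 161.

161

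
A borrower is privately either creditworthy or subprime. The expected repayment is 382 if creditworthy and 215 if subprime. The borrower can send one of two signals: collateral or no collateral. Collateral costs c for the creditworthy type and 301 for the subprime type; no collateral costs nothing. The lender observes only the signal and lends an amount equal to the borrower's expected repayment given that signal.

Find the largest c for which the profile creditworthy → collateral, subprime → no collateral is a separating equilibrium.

167

Under separation: collateral → creditworthy (pays 382); no collateral → subprime (pays 215).
Subprime: 215 − 0 = 215 ≥ 382 − 301 = 81. Holds regardless of c. ✓
Creditworthy: 382 − c ≥ 215 − 0, so c ≤ 382 − 215 = 167.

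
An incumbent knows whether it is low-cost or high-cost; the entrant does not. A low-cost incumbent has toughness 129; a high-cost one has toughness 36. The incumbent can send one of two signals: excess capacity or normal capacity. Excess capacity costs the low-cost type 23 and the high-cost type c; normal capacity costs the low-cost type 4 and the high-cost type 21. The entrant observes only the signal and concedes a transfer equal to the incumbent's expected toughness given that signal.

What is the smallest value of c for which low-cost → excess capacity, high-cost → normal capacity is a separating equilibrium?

114

Under separation: excess capacity → low-cost (pays 129); normal capacity → high-cost (pays 36).
Low-cost: 129 − 23 = 106 ≥ 36 − 4 = 32. Holds regardless of c. ✓
High-cost: 36 − 21 ≥ 129 − c, so c ≥ 129 − 15 = 114.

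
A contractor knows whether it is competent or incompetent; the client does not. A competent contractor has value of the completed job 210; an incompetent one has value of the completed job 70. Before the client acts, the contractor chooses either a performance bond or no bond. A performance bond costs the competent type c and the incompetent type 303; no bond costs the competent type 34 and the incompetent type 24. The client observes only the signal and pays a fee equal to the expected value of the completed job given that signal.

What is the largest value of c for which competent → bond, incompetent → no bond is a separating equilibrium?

Under separation: bond → competent (pays 210); no bond → incompetent (pays 70).
Incompetent: 70 − 24 = 46 ≥ 210 − 303 = -93. Holds regardless of c. ✓
Competent: 210 − c ≥ 70 − 34, so c ≤ 210 − 36 = 174.

174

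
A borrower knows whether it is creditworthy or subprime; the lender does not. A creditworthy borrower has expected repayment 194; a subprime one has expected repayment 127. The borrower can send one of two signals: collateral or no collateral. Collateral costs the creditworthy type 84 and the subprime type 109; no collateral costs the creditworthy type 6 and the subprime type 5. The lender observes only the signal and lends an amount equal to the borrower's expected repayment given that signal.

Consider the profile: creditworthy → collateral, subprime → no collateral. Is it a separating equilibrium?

Under separation the lender infers type exactly: collateral → creditworthy (pays 194), no collateral → subprime (pays 127).
Creditworthy: collateral gives 194 − 84 = 110; no collateral gives 127 − 6 = 121. Would deviate. ✗
Subprime: no collateral gives 127 − 5 = 122; collateral gives 194 − 109 = 85. No deviation. ✓

No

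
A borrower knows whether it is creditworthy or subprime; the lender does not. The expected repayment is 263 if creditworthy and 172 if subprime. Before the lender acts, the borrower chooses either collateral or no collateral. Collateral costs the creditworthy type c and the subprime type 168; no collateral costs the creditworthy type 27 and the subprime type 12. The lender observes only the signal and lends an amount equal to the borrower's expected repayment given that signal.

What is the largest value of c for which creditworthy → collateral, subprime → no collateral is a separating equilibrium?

Under separation: collateral → creditworthy (pays 263); no collateral → subprime (pays 172).
Subprime: 172 − 12 = 160 ≥ 263 − 168 = 95. Holds regardless of c. ✓
Creditworthy: 263 − c ≥ 172 − 27, so c ≤ 263 − 145 = 118.

118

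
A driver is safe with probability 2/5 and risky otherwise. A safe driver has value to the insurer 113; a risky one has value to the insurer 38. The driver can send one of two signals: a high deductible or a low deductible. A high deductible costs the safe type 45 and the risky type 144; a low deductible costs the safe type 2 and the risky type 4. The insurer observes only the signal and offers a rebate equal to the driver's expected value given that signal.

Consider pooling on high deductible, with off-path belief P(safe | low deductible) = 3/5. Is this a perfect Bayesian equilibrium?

No

On the equilibrium path (high deductible) the insurer holds the prior 2/5 and pays 2/5·113 + 3/5·38 = 68. Off-path (low deductible) belief 3/5 gives 3/5·113 + 2/5·38 = 83.
Safe: high deductible gives 68 − 45 = 23; low deductible gives 83 − 2 = 81. Deviates. ✗
Risky: high deductible gives 68 − 144 = -76; low deductible gives 83 − 4 = 79. Deviates. ✗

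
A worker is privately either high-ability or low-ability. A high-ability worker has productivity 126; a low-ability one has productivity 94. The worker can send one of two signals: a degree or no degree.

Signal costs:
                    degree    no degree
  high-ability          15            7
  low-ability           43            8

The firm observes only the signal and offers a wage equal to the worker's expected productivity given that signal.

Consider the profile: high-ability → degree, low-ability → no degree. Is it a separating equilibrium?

Yes

If types separate, degree earns payment 126 and no degree earns 94.
High-ability: degree gives 126 − 15 = 111; no degree gives 94 − 7 = 87. No deviation. ✓
Low-ability: no degree gives 94 − 8 = 86; degree gives 126 − 43 = 83. No deviation. ✓
Neither type gains from mimicking the other.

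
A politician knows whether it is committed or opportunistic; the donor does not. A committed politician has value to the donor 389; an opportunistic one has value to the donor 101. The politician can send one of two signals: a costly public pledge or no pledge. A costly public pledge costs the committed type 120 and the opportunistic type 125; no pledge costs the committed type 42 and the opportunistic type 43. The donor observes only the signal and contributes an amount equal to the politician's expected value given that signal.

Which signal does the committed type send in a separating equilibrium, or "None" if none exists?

None

Try committed → pledge, opportunistic → no pledge:
  Under separation the donor infers type exactly: pledge → committed (pays 389), no pledge → opportunistic (pays 101).
  Committed: pledge gives 389 − 120 = 269; no pledge gives 101 − 42 = 59. No deviation. ✓
  Opportunistic: no pledge gives 101 − 43 = 58; pledge gives 389 − 125 = 264. Would deviate. ✗
Try committed → no pledge, opportunistic → pledge:
  Under separation the donor infers type exactly: no pledge → committed (pays 389), pledge → opportunistic (pays 101).
  Committed: no pledge gives 389 − 42 = 347; pledge gives 101 − 120 = -19. No deviation. ✓
  Opportunistic: pledge gives 101 − 125 = -24; no pledge gives 389 − 43 = 346. Would deviate. ✗
Neither assignment is incentive-compatible.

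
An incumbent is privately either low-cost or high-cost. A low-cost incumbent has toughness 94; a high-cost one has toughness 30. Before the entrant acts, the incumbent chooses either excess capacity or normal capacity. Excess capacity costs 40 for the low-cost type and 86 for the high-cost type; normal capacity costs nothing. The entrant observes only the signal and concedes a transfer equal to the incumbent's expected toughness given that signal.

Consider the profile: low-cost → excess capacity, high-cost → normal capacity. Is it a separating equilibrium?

Under separation the entrant infers type exactly: excess capacity → low-cost (pays 94), normal capacity → high-cost (pays 30).
Low-cost: excess capacity gives 94 − 40 = 54; normal capacity gives 30 − 0 = 30. No deviation. ✓
High-cost: normal capacity gives 30 − 0 = 30; excess capacity gives 94 − 86 = 8. No deviation. ✓
Both incentive constraints hold.

Yes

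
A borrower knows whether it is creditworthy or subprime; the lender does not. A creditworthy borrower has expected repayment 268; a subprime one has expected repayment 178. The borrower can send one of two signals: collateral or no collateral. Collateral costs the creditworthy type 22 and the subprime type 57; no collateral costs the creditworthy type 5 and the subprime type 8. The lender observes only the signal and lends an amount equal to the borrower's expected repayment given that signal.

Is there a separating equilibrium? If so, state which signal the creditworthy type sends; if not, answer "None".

Try creditworthy → collateral, subprime → no collateral:
  Under separation the lender infers type exactly: collateral → creditworthy (pays 268), no collateral → subprime (pays 178).
  Creditworthy: collateral gives 268 − 22 = 246; no collateral gives 178 − 5 = 173. No deviation. ✓
  Subprime: no collateral gives 178 − 8 = 170; collateral gives 268 − 57 = 211. Would deviate. ✗
Try creditworthy → no collateral, subprime → collateral:
  Under separation the lender infers type exactly: no collateral → creditworthy (pays 268), collateral → subprime (pays 178).
  Creditworthy: no collateral gives 268 − 5 = 263; collateral gives 178 − 22 = 156. No deviation. ✓
  Subprime: collateral gives 178 − 57 = 121; no collateral gives 268 − 8 = 260. Would deviate. ✗
Neither assignment is incentive-compatible.

None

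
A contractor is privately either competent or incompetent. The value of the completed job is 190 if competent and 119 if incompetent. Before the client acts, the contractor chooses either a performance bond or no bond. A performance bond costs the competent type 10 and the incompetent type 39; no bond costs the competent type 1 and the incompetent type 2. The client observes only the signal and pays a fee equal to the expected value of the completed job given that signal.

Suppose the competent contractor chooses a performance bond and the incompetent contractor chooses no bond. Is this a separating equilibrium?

Under separation the client infers type exactly: bond → competent (pays 190), no bond → incompetent (pays 119).
Competent: bond gives 190 − 10 = 180; no bond gives 119 − 1 = 118. No deviation. ✓
Incompetent: no bond gives 119 − 2 = 117; bond gives 190 − 39 = 151. Would deviate. ✗

No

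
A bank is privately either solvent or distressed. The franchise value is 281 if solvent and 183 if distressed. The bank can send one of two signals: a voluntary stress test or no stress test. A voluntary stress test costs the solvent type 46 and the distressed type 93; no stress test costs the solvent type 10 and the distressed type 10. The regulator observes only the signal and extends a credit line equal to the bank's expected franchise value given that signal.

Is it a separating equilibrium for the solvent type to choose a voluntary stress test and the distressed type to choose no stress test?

Under separation the regulator infers type exactly: stress test → solvent (pays 281), no stress test → distressed (pays 183).
Solvent: stress test gives 281 − 46 = 235; no stress test gives 183 − 10 = 173. No deviation. ✓
Distressed: no stress test gives 183 − 10 = 173; stress test gives 281 − 93 = 188. Would deviate. ✗

No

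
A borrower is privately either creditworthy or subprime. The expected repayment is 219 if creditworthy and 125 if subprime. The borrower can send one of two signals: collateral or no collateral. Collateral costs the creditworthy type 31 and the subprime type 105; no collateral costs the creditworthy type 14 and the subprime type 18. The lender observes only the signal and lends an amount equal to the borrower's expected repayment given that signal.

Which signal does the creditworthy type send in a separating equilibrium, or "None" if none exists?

None

Try creditworthy → collateral, subprime → no collateral:
  Under separation the lender infers type exactly: collateral → creditworthy (pays 219), no collateral → subprime (pays 125).
  Creditworthy: collateral gives 219 − 31 = 188; no collateral gives 125 − 14 = 111. No deviation. ✓
  Subprime: no collateral gives 125 − 18 = 107; collateral gives 219 − 105 = 114. Would deviate. ✗
Try creditworthy → no collateral, subprime → collateral:
  Under separation the lender infers type exactly: no collateral → creditworthy (pays 219), collateral → subprime (pays 125).
  Creditworthy: no collateral gives 219 − 14 = 205; collateral gives 125 − 31 = 94. No deviation. ✓
  Subprime: collateral gives 125 − 105 = 20; no collateral gives 219 − 18 = 201. Would deviate. ✗
Neither assignment is incentive-compatible.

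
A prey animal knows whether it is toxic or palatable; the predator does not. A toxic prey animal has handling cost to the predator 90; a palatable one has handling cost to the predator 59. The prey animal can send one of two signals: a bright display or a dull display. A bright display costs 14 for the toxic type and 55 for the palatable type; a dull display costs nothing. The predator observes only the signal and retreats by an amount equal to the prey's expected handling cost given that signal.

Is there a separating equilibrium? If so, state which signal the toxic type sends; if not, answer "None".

Try toxic → bright display, palatable → dull display:
  If types separate, bright display earns payment 90 and dull display earns 59.
  Toxic: bright display gives 90 − 14 = 76; dull display gives 59 − 0 = 59. No deviation. ✓
  Palatable: dull display gives 59 − 0 = 59; bright display gives 90 − 55 = 35. No deviation. ✓
Both hold — the toxic type sends bright display.

bright display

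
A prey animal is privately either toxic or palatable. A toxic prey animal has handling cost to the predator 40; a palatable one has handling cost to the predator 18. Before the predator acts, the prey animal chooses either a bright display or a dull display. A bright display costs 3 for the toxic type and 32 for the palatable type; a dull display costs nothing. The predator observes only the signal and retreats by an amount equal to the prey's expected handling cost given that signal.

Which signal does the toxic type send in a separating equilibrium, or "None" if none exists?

Try toxic → bright display, palatable → dull display:
  Under separation the predator infers type exactly: bright display → toxic (pays 40), dull display → palatable (pays 18).
  Toxic: bright display gives 40 − 3 = 37; dull display gives 18 − 0 = 18. No deviation. ✓
  Palatable: dull display gives 18 − 0 = 18; bright display gives 40 − 32 = 8. No deviation. ✓
Both hold — the toxic type sends bright display.

bright display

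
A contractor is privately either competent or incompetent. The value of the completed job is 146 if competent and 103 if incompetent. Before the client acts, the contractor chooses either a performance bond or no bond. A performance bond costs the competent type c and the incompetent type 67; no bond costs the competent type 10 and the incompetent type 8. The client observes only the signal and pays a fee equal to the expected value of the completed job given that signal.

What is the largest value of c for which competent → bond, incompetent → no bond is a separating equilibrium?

53

Under separation: bond → competent (pays 146); no bond → incompetent (pays 103).
Incompetent: 103 − 8 = 95 ≥ 146 − 67 = 79. Holds regardless of c. ✓
Competent: 146 − c ≥ 103 − 10, so c ≤ 146 − 93 = 53.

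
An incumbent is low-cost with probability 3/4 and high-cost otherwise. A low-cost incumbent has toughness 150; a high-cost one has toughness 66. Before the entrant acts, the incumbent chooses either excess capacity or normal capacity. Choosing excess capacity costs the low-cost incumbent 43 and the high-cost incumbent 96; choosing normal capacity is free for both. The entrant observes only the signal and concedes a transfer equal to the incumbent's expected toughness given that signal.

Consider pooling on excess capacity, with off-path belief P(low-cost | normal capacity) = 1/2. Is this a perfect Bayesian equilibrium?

On the equilibrium path (excess capacity) the entrant holds the prior 3/4 and pays 3/4·150 + 1/4·66 = 129. Off-path (normal capacity) belief 1/2 gives 1/2·150 + 1/2·66 = 108.
Low-cost: excess capacity gives 129 − 43 = 86; normal capacity gives 108 − 0 = 108. Deviates. ✗
High-cost: excess capacity gives 129 − 96 = 33; normal capacity gives 108 − 0 = 108. Deviates. ✗

No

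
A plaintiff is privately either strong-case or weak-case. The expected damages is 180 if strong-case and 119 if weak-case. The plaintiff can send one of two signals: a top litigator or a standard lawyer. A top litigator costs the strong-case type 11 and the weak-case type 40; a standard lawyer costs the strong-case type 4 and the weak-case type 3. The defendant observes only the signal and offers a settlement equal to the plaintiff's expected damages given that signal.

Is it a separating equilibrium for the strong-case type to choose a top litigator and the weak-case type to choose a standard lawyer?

No

Under separation the defendant infers type exactly: top litigator → strong-case (pays 180), standard lawyer → weak-case (pays 119).
Strong-case: top litigator gives 180 − 11 = 169; standard lawyer gives 119 − 4 = 115. No deviation. ✓
Weak-case: standard lawyer gives 119 − 3 = 116; top litigator gives 180 − 40 = 140. Would deviate. ✗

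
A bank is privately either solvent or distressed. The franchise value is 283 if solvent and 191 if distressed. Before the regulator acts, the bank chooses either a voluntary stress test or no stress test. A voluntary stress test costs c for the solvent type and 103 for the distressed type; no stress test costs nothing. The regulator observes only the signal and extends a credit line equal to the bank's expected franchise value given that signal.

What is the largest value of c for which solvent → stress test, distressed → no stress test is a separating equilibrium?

Under separation: stress test → solvent (pays 283); no stress test → distressed (pays 191).
Distressed: 191 − 0 = 191 ≥ 283 − 103 = 180. Holds regardless of c. ✓
Solvent: 283 − c ≥ 191 − 0, so c ≤ 283 − 191 = 92.

92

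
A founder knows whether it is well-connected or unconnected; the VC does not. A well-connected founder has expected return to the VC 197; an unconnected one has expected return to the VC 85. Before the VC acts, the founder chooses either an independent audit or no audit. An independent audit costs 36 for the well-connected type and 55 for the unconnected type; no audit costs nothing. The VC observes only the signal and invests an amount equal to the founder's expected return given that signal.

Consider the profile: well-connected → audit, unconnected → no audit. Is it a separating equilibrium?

No

If types separate, audit earns payment 197 and no audit earns 85.
Well-connected: audit gives 197 − 36 = 161; no audit gives 85 − 0 = 85. No deviation. ✓
Unconnected: no audit gives 85 − 0 = 85; audit gives 197 − 55 = 142. Would deviate. ✗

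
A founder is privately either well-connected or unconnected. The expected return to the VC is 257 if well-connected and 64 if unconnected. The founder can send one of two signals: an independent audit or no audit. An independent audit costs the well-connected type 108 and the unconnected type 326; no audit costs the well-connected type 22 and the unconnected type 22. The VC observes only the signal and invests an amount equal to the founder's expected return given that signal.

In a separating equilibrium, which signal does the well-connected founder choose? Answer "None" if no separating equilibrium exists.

audit

Try well-connected → audit, unconnected → no audit:
  Under separation the VC infers type exactly: audit → well-connected (pays 257), no audit → unconnected (pays 64).
  Well-connected: audit gives 257 − 108 = 149; no audit gives 64 − 22 = 42. No deviation. ✓
  Unconnected: no audit gives 64 − 22 = 42; audit gives 257 − 326 = -69. No deviation. ✓
Both hold — the well-connected type sends audit.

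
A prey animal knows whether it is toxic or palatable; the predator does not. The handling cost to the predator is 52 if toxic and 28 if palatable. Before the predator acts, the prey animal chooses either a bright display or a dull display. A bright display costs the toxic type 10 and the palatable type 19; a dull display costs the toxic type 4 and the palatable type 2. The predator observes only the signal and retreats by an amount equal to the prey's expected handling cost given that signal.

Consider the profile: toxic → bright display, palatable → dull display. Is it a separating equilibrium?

No

Under separation the predator infers type exactly: bright display → toxic (pays 52), dull display → palatable (pays 28).
Toxic: bright display gives 52 − 10 = 42; dull display gives 28 − 4 = 24. No deviation. ✓
Palatable: dull display gives 28 − 2 = 26; bright display gives 52 − 19 = 33. Would deviate. ✗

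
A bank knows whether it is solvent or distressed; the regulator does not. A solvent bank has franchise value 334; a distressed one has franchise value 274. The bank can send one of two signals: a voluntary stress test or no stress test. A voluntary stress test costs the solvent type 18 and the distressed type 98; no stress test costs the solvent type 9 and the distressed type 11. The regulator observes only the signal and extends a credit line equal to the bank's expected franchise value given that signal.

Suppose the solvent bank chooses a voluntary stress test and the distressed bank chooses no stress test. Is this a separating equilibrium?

Under separation the regulator infers type exactly: stress test → solvent (pays 334), no stress test → distressed (pays 274).
Solvent: stress test gives 334 − 18 = 316; no stress test gives 274 − 9 = 265. No deviation. ✓
Distressed: no stress test gives 274 − 11 = 263; stress test gives 334 − 98 = 236. No deviation. ✓
Neither type gains from mimicking the other.

Yes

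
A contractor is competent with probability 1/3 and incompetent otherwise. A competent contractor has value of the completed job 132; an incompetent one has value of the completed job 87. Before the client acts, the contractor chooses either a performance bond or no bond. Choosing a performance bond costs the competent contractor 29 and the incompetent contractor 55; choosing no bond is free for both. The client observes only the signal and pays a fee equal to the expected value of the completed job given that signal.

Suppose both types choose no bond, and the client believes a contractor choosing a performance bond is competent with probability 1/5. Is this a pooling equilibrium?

Yes

At the pooled signal (no bond) the client holds the prior 1/3 and pays 1/3·132 + 2/3·87 = 102. Off-path (bond) belief 1/5 gives 1/5·132 + 4/5·87 = 96.
Competent: no bond gives 102 − 0 = 102; bond gives 96 − 29 = 67. Stays. ✓
Incompetent: no bond gives 102 − 0 = 102; bond gives 96 − 55 = 41. Stays. ✓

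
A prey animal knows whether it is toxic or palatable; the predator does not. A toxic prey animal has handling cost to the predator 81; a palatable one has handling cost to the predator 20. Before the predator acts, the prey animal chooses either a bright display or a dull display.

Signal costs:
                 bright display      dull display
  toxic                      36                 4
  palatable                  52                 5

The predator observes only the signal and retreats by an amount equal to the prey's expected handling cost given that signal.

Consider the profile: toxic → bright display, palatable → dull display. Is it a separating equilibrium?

Under separation the predator infers type exactly: bright display → toxic (pays 81), dull display → palatable (pays 20).
Toxic: bright display gives 81 − 36 = 45; dull display gives 20 − 4 = 16. No deviation. ✓
Palatable: dull display gives 20 − 5 = 15; bright display gives 81 − 52 = 29. Would deviate. ✗

No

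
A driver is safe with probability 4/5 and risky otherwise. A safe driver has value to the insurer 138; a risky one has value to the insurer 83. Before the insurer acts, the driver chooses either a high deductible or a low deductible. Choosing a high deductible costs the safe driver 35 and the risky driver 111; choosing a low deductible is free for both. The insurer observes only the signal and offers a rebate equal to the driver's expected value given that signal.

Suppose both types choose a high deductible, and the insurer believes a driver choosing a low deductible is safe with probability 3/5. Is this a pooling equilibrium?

At the pooled signal (high deductible) the insurer holds the prior 4/5 and pays 4/5·138 + 1/5·83 = 127. Off-path (low deductible) belief 3/5 gives 3/5·138 + 2/5·83 = 116.
Safe: high deductible gives 127 − 35 = 92; low deductible gives 116 − 0 = 116. Deviates. ✗
Risky: high deductible gives 127 − 111 = 16; low deductible gives 116 − 0 = 116. Deviates. ✗

No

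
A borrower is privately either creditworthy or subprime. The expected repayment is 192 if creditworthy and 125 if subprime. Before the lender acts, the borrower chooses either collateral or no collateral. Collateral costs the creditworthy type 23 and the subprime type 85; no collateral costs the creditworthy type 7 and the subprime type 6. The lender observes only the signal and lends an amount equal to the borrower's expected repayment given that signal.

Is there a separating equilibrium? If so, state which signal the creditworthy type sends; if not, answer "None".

collateral

Try creditworthy → collateral, subprime → no collateral:
  If types separate, collateral earns payment 192 and no collateral earns 125.
  Creditworthy: collateral gives 192 − 23 = 169; no collateral gives 125 − 7 = 118. No deviation. ✓
  Subprime: no collateral gives 125 − 6 = 119; collateral gives 192 − 85 = 107. No deviation. ✓
Both hold — the creditworthy type sends collateral.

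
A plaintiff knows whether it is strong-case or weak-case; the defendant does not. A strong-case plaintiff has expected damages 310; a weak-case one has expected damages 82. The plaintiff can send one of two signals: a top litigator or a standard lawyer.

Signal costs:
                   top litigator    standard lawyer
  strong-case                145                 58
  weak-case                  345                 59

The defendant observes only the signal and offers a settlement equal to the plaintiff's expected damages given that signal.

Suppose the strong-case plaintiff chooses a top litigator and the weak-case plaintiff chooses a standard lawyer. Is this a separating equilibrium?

Yes

If types separate, top litigator earns payment 310 and standard lawyer earns 82.
Strong-case: top litigator gives 310 − 145 = 165; standard lawyer gives 82 − 58 = 24. No deviation. ✓
Weak-case: standard lawyer gives 82 − 59 = 23; top litigator gives 310 − 345 = -35. No deviation. ✓
Both incentive constraints hold.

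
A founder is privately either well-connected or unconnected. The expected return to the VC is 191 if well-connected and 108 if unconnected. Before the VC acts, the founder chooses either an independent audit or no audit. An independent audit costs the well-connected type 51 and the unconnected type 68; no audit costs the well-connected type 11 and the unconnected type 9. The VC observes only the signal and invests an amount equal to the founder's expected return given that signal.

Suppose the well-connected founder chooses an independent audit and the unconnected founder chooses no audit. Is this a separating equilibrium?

If types separate, audit earns payment 191 and no audit earns 108.
Well-connected: audit gives 191 − 51 = 140; no audit gives 108 − 11 = 97. No deviation. ✓
Unconnected: no audit gives 108 − 9 = 99; audit gives 191 − 68 = 123. Would deviate. ✗

No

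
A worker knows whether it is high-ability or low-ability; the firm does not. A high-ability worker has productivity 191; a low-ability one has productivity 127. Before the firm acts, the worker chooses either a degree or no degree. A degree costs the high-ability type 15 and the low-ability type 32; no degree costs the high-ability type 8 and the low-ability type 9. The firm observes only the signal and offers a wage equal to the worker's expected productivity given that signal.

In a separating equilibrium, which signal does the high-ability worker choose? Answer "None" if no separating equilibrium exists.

Try high-ability → degree, low-ability → no degree:
  If types separate, degree earns payment 191 and no degree earns 127.
  High-ability: degree gives 191 − 15 = 176; no degree gives 127 − 8 = 119. No deviation. ✓
  Low-ability: no degree gives 127 − 9 = 118; degree gives 191 − 32 = 159. Would deviate. ✗
Try high-ability → no degree, low-ability → degree:
  If types separate, no degree earns payment 191 and degree earns 127.
  High-ability: no degree gives 191 − 8 = 183; degree gives 127 − 15 = 112. No deviation. ✓
  Low-ability: degree gives 127 − 32 = 95; no degree gives 191 − 9 = 182. Would deviate. ✗
Neither assignment is incentive-compatible.

None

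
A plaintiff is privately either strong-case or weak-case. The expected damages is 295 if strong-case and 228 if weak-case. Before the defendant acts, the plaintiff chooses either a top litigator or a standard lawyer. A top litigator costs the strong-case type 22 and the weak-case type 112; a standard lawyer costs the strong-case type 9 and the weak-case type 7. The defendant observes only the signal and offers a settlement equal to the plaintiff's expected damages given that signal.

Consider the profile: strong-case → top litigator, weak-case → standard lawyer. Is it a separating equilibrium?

Yes

If types separate, top litigator earns payment 295 and standard lawyer earns 228.
Strong-case: top litigator gives 295 − 22 = 273; standard lawyer gives 228 − 9 = 219. No deviation. ✓
Weak-case: standard lawyer gives 228 − 7 = 221; top litigator gives 295 − 112 = 183. No deviation. ✓
Neither type gains from mimicking the other.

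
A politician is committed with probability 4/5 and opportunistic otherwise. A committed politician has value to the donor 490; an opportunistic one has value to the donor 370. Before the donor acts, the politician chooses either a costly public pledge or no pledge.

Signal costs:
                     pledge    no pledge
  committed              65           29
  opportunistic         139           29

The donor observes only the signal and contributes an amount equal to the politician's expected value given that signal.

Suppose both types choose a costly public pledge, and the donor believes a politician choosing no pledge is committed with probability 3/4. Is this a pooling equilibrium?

No

At the pooled signal (pledge) the donor holds the prior 4/5 and pays 4/5·490 + 1/5·370 = 466. Off-path (no pledge) belief 3/4 gives 3/4·490 + 1/4·370 = 460.
Committed: pledge gives 466 − 65 = 401; no pledge gives 460 − 29 = 431. Deviates. ✗
Opportunistic: pledge gives 466 − 139 = 327; no pledge gives 460 − 29 = 431. Deviates. ✗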